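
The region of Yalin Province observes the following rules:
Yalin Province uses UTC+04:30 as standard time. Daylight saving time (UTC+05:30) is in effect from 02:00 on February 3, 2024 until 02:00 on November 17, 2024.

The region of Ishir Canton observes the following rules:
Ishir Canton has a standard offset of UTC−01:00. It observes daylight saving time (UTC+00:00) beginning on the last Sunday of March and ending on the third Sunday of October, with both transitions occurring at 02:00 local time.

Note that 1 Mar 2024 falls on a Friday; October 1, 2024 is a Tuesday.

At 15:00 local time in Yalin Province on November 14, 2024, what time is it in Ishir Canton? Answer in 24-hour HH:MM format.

08:30

November 14, 2024 lies within the daylight-saving period (3 February – 17 November), so Yalin Province is on daylight time, UTC+05:30.
15:00 Yalin Province − 5h30m = 09:30 UTC.
1 March 2024 is a Friday, so Sundays fall on 3, 10, 17, 24, 31; the last is March 31.
1 October 2024 is a Tuesday, so the first Sunday is October 6 and the third is October 20.
At the standard offset (UTC−01:00), 09:30 UTC − 1h = 08:30 Ishir Canton standard time.
Daylight saving runs 31 March – 20 October; the standard-time date in Ishir Canton, November 14, 2024, is outside that window, so Ishir Canton is on standard time at UTC−01:00.
09:30 UTC − 1h = 08:30 Ishir Canton.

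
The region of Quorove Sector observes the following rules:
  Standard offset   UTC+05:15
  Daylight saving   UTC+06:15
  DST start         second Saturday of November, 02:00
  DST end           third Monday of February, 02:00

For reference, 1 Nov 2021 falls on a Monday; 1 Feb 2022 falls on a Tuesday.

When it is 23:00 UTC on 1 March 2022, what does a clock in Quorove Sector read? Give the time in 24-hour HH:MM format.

1 November 2021 is a Monday, so the first Saturday is November 6 and the second is November 13.
1 February 2022 is a Tuesday, so the first Monday is February 7 and the third is February 21.
At the standard offset (UTC+05:15), 23:00 UTC + 5h15m = 04:15 Quorove Sector standard time (rolling into the next day, 2 March 2022).
The standard-time date in Quorove Sector, 2 March 2022, does not fall between 13 November 2021 and 21 February 2022, so daylight saving is not in effect and Quorove Sector is at UTC+05:15.
23:00 UTC + 5h15m = 04:15 local (rolling into the next day, 2 March 2022).

04:15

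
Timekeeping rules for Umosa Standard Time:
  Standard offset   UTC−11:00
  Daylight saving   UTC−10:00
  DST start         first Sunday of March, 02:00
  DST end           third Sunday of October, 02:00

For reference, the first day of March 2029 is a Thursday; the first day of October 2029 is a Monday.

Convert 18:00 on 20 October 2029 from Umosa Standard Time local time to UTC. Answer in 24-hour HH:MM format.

1 March 2029 is a Thursday, so the first Sunday is March 4.
1 October 2029 is a Monday, so the first Sunday is October 7 and the third is October 21.
20 October 2029 lies within the daylight-saving period (4 March – 21 October), so Umosa Standard Time is on daylight time, UTC−10:00.
18:00 local + 10h = 04:00 UTC (rolling into the next day, 21 October 2029).

04:00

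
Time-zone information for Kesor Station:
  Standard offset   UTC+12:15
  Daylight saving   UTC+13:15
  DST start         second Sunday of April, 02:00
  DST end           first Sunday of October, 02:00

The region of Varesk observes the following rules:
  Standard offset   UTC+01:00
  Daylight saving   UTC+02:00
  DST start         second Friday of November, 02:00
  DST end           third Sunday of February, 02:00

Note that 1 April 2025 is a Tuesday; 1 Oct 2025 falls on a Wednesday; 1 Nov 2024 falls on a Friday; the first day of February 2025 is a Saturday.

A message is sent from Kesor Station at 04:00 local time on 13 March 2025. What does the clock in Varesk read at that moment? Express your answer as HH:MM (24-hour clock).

16:45

1 April 2025 is a Tuesday, so the first Sunday is April 6 and the second is April 13.
1 October 2025 is a Wednesday, so the first Sunday is October 5.
13 March 2025 does not fall between 13 April and 5 October, so daylight saving is not in effect and Kesor Station is at UTC+12:15.
04:00 Kesor Station − 12h15m = 15:45 UTC (rolling into the previous day, 12 March 2025).
1 November 2024 is a Friday, so the first Friday is November 1 and the second is November 8.
1 February 2025 is a Saturday, so the first Sunday is February 2 and the third is February 16.
At the standard offset (UTC+01:00), 15:45 UTC + 1h = 16:45 Varesk standard time.
Daylight saving runs 8 November 2024 – 16 February 2025; the standard-time date in Varesk, 12 March 2025, is outside that window, so Varesk is on standard time at UTC+01:00.
15:45 UTC + 1h = 16:45 Varesk.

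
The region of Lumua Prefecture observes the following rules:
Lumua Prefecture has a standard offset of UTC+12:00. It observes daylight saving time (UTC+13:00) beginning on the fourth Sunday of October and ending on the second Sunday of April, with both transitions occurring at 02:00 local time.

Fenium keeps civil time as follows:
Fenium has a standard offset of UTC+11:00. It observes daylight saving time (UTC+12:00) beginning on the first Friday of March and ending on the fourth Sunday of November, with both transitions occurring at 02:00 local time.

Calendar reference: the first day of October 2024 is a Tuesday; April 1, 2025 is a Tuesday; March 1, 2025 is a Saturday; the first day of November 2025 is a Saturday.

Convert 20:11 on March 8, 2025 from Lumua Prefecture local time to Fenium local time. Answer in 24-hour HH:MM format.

19:11

1 October 2024 is a Tuesday, so the first Sunday is October 6 and the fourth is October 27.
1 April 2025 is a Tuesday, so the first Sunday is April 6 and the second is April 13.
Daylight saving runs 27 October 2024 – 13 April 2025; March 8, 2025 is inside that window, so Lumua Prefecture is at UTC+13:00.
20:11 Lumua Prefecture − 13h = 07:11 UTC.
1 March 2025 is a Saturday, so the first Friday is March 7.
1 November 2025 is a Saturday, so the first Sunday is November 2 and the fourth is November 23.
At the standard offset (UTC+11:00), 07:11 UTC + 11h = 18:11 Fenium standard time.
Daylight saving runs 7 March – 23 November; the standard-time date in Fenium, March 8, 2025, is inside that window, so Fenium is at UTC+12:00.
07:11 UTC + 12h = 19:11 Fenium.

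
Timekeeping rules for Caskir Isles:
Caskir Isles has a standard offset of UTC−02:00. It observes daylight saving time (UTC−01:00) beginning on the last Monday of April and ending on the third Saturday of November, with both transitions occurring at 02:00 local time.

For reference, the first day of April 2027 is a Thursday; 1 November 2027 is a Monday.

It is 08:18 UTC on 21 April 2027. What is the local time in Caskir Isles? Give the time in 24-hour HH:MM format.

1 April 2027 is a Thursday, so Mondays fall on 5, 12, 19, 26; the last is April 26.
1 November 2027 is a Monday, so the first Saturday is November 6 and the third is November 20.
At the standard offset (UTC−02:00), 08:18 UTC − 2h = 06:18 Caskir Isles standard time.
Daylight saving runs 26 April – 20 November; the standard-time date in Caskir Isles, 21 April 2027, is outside that window, so Caskir Isles is on standard time at UTC−02:00.
08:18 UTC − 2h = 06:18 local.

06:18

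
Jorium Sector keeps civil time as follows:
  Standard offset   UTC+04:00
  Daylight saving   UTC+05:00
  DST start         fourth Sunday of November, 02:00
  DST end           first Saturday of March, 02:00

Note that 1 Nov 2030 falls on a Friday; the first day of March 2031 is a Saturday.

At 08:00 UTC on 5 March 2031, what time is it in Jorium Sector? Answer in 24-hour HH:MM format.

12:00

1 November 2030 is a Friday, so the first Sunday is November 3 and the fourth is November 24.
1 March 2031 is a Saturday, so the first Saturday is March 1.
At the standard offset (UTC+04:00), 08:00 UTC + 4h = 12:00 Jorium Sector standard time.
The standard-time date in Jorium Sector, 5 March 2031, is outside the daylight-saving period (24 November 2030 – 1 March 2031), so Jorium Sector is on standard time, UTC+04:00.
08:00 UTC + 4h = 12:00 local.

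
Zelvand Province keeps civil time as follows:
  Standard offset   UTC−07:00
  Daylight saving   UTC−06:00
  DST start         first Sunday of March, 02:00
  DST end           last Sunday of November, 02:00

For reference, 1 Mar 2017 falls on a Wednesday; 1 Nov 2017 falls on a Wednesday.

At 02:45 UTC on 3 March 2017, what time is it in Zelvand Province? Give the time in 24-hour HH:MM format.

1 March 2017 is a Wednesday, so the first Sunday is March 5.
1 November 2017 is a Wednesday, so Sundays fall on 5, 12, 19, 26; the last is November 26.
At the standard offset (UTC−07:00), 02:45 UTC − 7h = 19:45 Zelvand Province standard time (rolling into the previous day, 2 March 2017).
Daylight saving runs 5 March – 26 November; the standard-time date in Zelvand Province, 2 March 2017, is outside that window, so Zelvand Province is on standard time at UTC−07:00.
02:45 UTC − 7h = 19:45 local (rolling into the previous day, 2 March 2017).

19:45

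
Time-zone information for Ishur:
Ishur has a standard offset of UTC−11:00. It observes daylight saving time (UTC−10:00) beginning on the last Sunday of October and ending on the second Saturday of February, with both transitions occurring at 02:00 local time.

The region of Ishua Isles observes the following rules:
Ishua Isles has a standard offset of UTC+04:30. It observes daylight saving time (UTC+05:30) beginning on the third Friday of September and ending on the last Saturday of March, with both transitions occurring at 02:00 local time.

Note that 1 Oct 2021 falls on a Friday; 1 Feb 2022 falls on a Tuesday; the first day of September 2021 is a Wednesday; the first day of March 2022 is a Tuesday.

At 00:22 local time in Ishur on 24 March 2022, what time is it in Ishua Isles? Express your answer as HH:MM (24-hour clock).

1 October 2021 is a Friday, so Sundays fall on 3, 10, 17, 24, 31; the last is October 31.
1 February 2022 is a Tuesday, so the first Saturday is February 5 and the second is February 12.
24 March 2022 does not fall between 31 October 2021 and 12 February 2022, so daylight saving is not in effect and Ishur is at UTC−11:00.
00:22 Ishur + 11h = 11:22 UTC.
1 September 2021 is a Wednesday, so the first Friday is September 3 and the third is September 17.
1 March 2022 is a Tuesday, so Saturdays fall on 5, 12, 19, 26; the last is March 26.
At the standard offset (UTC+04:30), 11:22 UTC + 4h30m = 15:52 Ishua Isles standard time.
The standard-time date in Ishua Isles, 24 March 2022, falls between 17 September 2021 and 26 March 2022, so daylight saving is in effect and Ishua Isles is at UTC+05:30.
11:22 UTC + 5h30m = 16:52 Ishua Isles.

16:52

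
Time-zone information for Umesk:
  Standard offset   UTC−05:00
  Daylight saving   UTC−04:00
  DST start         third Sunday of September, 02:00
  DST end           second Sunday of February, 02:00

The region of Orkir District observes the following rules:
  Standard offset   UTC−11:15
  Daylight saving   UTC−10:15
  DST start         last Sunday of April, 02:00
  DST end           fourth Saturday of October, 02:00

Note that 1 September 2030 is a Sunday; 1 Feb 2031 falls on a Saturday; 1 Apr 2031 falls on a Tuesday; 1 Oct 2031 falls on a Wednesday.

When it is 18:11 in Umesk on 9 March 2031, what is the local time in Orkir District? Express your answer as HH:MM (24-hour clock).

11:56

1 September 2030 is a Sunday, so the first Sunday is September 1 and the third is September 15.
1 February 2031 is a Saturday, so the first Sunday is February 2 and the second is February 9.
Daylight saving runs 15 September 2030 – 9 February 2031; 9 March 2031 is outside that window, so Umesk is on standard time at UTC−05:00.
18:11 Umesk + 5h = 23:11 UTC.
1 April 2031 is a Tuesday, so Sundays fall on 6, 13, 20, 27; the last is April 27.
1 October 2031 is a Wednesday, so the first Saturday is October 4 and the fourth is October 25.
At the standard offset (UTC−11:15), 23:11 UTC − 11h15m = 11:56 Orkir District standard time.
Daylight saving runs 27 April – 25 October; the standard-time date in Orkir District, 9 March 2031, is outside that window, so Orkir District is on standard time at UTC−11:15.
23:11 UTC − 11h15m = 11:56 Orkir District.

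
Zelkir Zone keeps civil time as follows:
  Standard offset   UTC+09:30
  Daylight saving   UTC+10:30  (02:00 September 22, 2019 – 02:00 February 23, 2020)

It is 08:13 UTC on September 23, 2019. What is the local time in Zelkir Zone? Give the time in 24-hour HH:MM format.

At the standard offset (UTC+09:30), 08:13 UTC + 9h30m = 17:43 Zelkir Zone standard time.
The standard-time date in Zelkir Zone, September 23, 2019, lies within the daylight-saving period (22 September 2019 – 23 February 2020), so Zelkir Zone is on daylight time, UTC+10:30.
08:13 UTC + 10h30m = 18:43 local.

18:43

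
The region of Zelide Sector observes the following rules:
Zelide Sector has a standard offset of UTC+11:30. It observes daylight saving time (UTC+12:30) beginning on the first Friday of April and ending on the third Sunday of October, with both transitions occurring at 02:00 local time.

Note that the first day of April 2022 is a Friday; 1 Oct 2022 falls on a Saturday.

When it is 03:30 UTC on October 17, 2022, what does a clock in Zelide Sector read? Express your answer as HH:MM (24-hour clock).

1 April 2022 is a Friday, so the first Friday is April 1.
1 October 2022 is a Saturday, so the first Sunday is October 2 and the third is October 16.
At the standard offset (UTC+11:30), 03:30 UTC + 11h30m = 15:00 Zelide Sector standard time.
The standard-time date in Zelide Sector, October 17, 2022, is outside the daylight-saving period (1 April – 16 October), so Zelide Sector is on standard time, UTC+11:30.
03:30 UTC + 11h30m = 15:00 local.

15:00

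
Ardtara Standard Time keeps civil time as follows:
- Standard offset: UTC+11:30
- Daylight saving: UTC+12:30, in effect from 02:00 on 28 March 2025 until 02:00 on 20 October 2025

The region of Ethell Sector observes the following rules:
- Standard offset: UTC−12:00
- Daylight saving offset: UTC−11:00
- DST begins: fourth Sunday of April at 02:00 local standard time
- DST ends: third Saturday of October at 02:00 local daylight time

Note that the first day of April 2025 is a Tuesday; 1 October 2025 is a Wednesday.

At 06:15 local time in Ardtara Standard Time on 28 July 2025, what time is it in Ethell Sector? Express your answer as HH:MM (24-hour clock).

28 July 2025 falls between 28 March and 20 October, so daylight saving is in effect and Ardtara Standard Time is at UTC+12:30.
06:15 Ardtara Standard Time − 12h30m = 17:45 UTC (rolling into the previous day, 27 July 2025).
1 April 2025 is a Tuesday, so the first Sunday is April 6 and the fourth is April 27.
1 October 2025 is a Wednesday, so the first Saturday is October 4 and the third is October 18.
At the standard offset (UTC−12:00), 17:45 UTC − 12h = 05:45 Ethell Sector standard time.
The standard-time date in Ethell Sector, 27 July 2025, falls between 27 April and 18 October, so daylight saving is in effect and Ethell Sector is at UTC−11:00.
17:45 UTC − 11h = 06:45 Ethell Sector.

06:45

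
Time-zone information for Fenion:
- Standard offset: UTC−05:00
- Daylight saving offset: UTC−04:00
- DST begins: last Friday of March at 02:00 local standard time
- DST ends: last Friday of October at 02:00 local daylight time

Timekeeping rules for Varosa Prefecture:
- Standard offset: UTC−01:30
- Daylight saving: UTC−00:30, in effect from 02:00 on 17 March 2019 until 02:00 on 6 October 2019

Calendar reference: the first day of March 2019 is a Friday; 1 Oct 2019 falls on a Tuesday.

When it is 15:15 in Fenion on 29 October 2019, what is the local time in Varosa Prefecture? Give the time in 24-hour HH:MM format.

18:45

1 March 2019 is a Friday, so Fridays fall on 1, 8, 15, 22, 29; the last is March 29.
1 October 2019 is a Tuesday, so Fridays fall on 4, 11, 18, 25; the last is October 25.
29 October 2019 is outside the daylight-saving period (29 March – 25 October), so Fenion is on standard time, UTC−05:00.
15:15 Fenion + 5h = 20:15 UTC.
At the standard offset (UTC−01:30), 20:15 UTC − 1h30m = 18:45 Varosa Prefecture standard time.
The standard-time date in Varosa Prefecture, 29 October 2019, is outside the daylight-saving period (17 March – 6 October), so Varosa Prefecture is on standard time, UTC−01:30.
20:15 UTC − 1h30m = 18:45 Varosa Prefecture.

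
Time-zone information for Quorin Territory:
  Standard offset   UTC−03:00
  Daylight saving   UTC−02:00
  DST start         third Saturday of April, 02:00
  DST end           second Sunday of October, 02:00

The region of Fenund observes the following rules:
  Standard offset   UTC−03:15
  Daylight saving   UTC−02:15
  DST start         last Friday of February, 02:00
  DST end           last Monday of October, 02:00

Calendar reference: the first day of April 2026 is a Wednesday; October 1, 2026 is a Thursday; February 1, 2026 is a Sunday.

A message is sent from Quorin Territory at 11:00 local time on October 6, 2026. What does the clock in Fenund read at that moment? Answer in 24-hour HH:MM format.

10:45

1 April 2026 is a Wednesday, so the first Saturday is April 4 and the third is April 18.
1 October 2026 is a Thursday, so the first Sunday is October 4 and the second is October 11.
October 6, 2026 lies within the daylight-saving period (18 April – 11 October), so Quorin Territory is on daylight time, UTC−02:00.
11:00 Quorin Territory + 2h = 13:00 UTC.
1 February 2026 is a Sunday, so Fridays fall on 6, 13, 20, 27; the last is February 27.
1 October 2026 is a Thursday, so Mondays fall on 5, 12, 19, 26; the last is October 26.
At the standard offset (UTC−03:15), 13:00 UTC − 3h15m = 09:45 Fenund standard time.
Daylight saving runs 27 February – 26 October; the standard-time date in Fenund, October 6, 2026, is inside that window, so Fenund is at UTC−02:15.
13:00 UTC − 2h15m = 10:45 Fenund.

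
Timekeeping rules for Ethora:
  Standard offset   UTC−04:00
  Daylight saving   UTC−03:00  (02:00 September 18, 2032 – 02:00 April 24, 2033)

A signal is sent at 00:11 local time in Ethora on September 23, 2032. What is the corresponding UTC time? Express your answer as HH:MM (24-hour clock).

03:11

September 23, 2032 lies within the daylight-saving period (18 September 2032 – 24 April 2033), so Ethora is on daylight time, UTC−03:00.
00:11 local + 3h = 03:11 UTC.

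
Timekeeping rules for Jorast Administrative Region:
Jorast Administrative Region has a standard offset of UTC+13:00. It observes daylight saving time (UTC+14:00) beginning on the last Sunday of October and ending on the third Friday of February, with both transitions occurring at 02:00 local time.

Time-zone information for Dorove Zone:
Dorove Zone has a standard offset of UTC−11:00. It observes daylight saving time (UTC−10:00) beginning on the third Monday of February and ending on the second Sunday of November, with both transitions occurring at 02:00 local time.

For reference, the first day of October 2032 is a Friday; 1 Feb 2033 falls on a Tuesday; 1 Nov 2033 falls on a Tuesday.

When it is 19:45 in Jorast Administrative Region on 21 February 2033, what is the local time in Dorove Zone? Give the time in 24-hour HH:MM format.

1 October 2032 is a Friday, so Sundays fall on 3, 10, 17, 24, 31; the last is October 31.
1 February 2033 is a Tuesday, so the first Friday is February 4 and the third is February 18.
21 February 2033 does not fall between 31 October 2032 and 18 February 2033, so daylight saving is not in effect and Jorast Administrative Region is at UTC+13:00.
19:45 Jorast Administrative Region − 13h = 06:45 UTC.
1 February 2033 is a Tuesday, so the first Monday is February 7 and the third is February 21.
1 November 2033 is a Tuesday, so the first Sunday is November 6 and the second is November 13.
At the standard offset (UTC−11:00), 06:45 UTC − 11h = 19:45 Dorove Zone standard time (rolling into the previous day, 20 February 2033).
The standard-time date in Dorove Zone, 20 February 2033, does not fall between 21 February and 13 November, so daylight saving is not in effect and Dorove Zone is at UTC−11:00.
06:45 UTC − 11h = 19:45 Dorove Zone (rolling into the previous day, 20 February 2033).

19:45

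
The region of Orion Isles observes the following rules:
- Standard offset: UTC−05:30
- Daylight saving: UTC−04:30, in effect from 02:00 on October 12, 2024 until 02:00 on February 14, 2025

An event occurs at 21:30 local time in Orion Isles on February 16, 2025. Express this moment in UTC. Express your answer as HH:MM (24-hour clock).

Daylight saving runs 12 October 2024 – 14 February 2025; February 16, 2025 is outside that window, so Orion Isles is on standard time at UTC−05:30.
21:30 local + 5h30m = 03:00 UTC (rolling into the next day, 17 February 2025).

03:00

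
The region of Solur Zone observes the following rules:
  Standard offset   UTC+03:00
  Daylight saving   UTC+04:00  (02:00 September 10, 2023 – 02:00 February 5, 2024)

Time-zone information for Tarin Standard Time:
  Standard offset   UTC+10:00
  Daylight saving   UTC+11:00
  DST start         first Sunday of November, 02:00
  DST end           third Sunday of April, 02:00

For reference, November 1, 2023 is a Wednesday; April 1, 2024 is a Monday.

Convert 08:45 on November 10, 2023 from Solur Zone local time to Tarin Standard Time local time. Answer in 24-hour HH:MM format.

15:45

Daylight saving runs 10 September 2023 – 5 February 2024; November 10, 2023 is inside that window, so Solur Zone is at UTC+04:00.
08:45 Solur Zone − 4h = 04:45 UTC.
1 November 2023 is a Wednesday, so the first Sunday is November 5.
1 April 2024 is a Monday, so the first Sunday is April 7 and the third is April 21.
At the standard offset (UTC+10:00), 04:45 UTC + 10h = 14:45 Tarin Standard Time standard time.
The standard-time date in Tarin Standard Time, November 10, 2023, falls between 5 November 2023 and 21 April 2024, so daylight saving is in effect and Tarin Standard Time is at UTC+11:00.
04:45 UTC + 11h = 15:45 Tarin Standard Time.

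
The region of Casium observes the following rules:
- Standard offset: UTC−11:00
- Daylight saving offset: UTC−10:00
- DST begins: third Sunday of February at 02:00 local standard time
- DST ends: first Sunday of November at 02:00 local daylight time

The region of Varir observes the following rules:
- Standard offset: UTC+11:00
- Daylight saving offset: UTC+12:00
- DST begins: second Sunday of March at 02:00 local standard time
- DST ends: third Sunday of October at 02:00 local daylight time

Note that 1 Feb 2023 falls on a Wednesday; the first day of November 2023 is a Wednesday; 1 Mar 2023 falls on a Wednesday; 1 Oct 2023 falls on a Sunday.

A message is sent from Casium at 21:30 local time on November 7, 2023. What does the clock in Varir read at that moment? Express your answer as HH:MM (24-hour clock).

1 February 2023 is a Wednesday, so the first Sunday is February 5 and the third is February 19.
1 November 2023 is a Wednesday, so the first Sunday is November 5.
November 7, 2023 does not fall between 19 February and 5 November, so daylight saving is not in effect and Casium is at UTC−11:00.
21:30 Casium + 11h = 08:30 UTC (rolling into the next day, 8 November 2023).
1 March 2023 is a Wednesday, so the first Sunday is March 5 and the second is March 12.
1 October 2023 is a Sunday, so the first Sunday is October 1 and the third is October 15.
At the standard offset (UTC+11:00), 08:30 UTC + 11h = 19:30 Varir standard time.
The standard-time date in Varir, November 8, 2023, is outside the daylight-saving period (12 March – 15 October), so Varir is on standard time, UTC+11:00.
08:30 UTC + 11h = 19:30 Varir.

19:30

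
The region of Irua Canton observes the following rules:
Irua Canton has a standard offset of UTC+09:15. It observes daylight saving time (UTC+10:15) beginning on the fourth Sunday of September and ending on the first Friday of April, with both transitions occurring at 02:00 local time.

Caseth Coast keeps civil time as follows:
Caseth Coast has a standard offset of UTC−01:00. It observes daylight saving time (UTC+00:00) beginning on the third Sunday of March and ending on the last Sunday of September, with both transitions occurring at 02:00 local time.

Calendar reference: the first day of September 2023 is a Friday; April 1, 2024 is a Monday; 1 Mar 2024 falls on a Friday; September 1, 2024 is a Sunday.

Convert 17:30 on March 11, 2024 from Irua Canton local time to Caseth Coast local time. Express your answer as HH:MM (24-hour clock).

1 September 2023 is a Friday, so the first Sunday is September 3 and the fourth is September 24.
1 April 2024 is a Monday, so the first Friday is April 5.
March 11, 2024 lies within the daylight-saving period (24 September 2023 – 5 April 2024), so Irua Canton is on daylight time, UTC+10:15.
17:30 Irua Canton − 10h15m = 07:15 UTC.
1 March 2024 is a Friday, so the first Sunday is March 3 and the third is March 17.
1 September 2024 is a Sunday, so Sundays fall on 1, 8, 15, 22, 29; the last is September 29.
At the standard offset (UTC−01:00), 07:15 UTC − 1h = 06:15 Caseth Coast standard time.
The standard-time date in Caseth Coast, March 11, 2024, does not fall between 17 March and 29 September, so daylight saving is not in effect and Caseth Coast is at UTC−01:00.
07:15 UTC − 1h = 06:15 Caseth Coast.

06:15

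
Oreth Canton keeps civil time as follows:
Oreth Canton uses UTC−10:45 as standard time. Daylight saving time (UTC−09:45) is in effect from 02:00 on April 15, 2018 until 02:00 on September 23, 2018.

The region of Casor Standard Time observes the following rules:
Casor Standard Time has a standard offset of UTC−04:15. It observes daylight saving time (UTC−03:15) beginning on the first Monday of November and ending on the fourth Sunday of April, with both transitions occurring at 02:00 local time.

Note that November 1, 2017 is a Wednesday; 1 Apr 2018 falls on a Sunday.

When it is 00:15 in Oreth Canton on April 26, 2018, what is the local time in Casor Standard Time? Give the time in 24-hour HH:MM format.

April 26, 2018 falls between 15 April and 23 September, so daylight saving is in effect and Oreth Canton is at UTC−09:45.
00:15 Oreth Canton + 9h45m = 10:00 UTC.
1 November 2017 is a Wednesday, so the first Monday is November 6.
1 April 2018 is a Sunday, so the first Sunday is April 1 and the fourth is April 22.
At the standard offset (UTC−04:15), 10:00 UTC − 4h15m = 05:45 Casor Standard Time standard time.
Daylight saving runs 6 November 2017 – 22 April 2018; the standard-time date in Casor Standard Time, April 26, 2018, is outside that window, so Casor Standard Time is on standard time at UTC−04:15.
10:00 UTC − 4h15m = 05:45 Casor Standard Time.

05:45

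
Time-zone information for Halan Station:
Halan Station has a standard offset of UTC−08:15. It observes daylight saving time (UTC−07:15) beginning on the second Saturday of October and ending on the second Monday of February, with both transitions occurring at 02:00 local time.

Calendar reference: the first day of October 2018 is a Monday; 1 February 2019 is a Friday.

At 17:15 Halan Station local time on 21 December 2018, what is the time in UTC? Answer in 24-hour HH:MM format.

00:30

1 October 2018 is a Monday, so the first Saturday is October 6 and the second is October 13.
1 February 2019 is a Friday, so the first Monday is February 4 and the second is February 11.
21 December 2018 lies within the daylight-saving period (13 October 2018 – 11 February 2019), so Halan Station is on daylight time, UTC−07:15.
17:15 local + 7h15m = 00:30 UTC (rolling into the next day, 22 December 2018).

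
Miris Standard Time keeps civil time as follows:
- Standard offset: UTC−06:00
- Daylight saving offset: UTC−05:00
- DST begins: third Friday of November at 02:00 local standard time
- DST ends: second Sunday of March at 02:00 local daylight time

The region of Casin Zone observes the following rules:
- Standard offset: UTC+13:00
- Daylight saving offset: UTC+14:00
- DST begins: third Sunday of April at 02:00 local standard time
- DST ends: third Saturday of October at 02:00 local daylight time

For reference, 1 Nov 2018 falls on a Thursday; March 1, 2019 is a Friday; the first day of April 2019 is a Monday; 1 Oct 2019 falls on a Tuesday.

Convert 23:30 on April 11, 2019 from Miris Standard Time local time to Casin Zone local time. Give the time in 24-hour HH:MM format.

18:30

1 November 2018 is a Thursday, so the first Friday is November 2 and the third is November 16.
1 March 2019 is a Friday, so the first Sunday is March 3 and the second is March 10.
April 11, 2019 is outside the daylight-saving period (16 November 2018 – 10 March 2019), so Miris Standard Time is on standard time, UTC−06:00.
23:30 Miris Standard Time + 6h = 05:30 UTC (rolling into the next day, 12 April 2019).
1 April 2019 is a Monday, so the first Sunday is April 7 and the third is April 21.
1 October 2019 is a Tuesday, so the first Saturday is October 5 and the third is October 19.
At the standard offset (UTC+13:00), 05:30 UTC + 13h = 18:30 Casin Zone standard time.
The standard-time date in Casin Zone, April 12, 2019, is outside the daylight-saving period (21 April – 19 October), so Casin Zone is on standard time, UTC+13:00.
05:30 UTC + 13h = 18:30 Casin Zone.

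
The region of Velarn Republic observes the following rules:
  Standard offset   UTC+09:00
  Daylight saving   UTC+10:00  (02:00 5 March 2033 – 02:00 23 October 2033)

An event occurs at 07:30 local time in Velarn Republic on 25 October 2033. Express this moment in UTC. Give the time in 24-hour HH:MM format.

22:30

25 October 2033 is outside the daylight-saving period (5 March – 23 October), so Velarn Republic is on standard time, UTC+09:00.
07:30 local − 9h = 22:30 UTC (rolling into the previous day, 24 October 2033).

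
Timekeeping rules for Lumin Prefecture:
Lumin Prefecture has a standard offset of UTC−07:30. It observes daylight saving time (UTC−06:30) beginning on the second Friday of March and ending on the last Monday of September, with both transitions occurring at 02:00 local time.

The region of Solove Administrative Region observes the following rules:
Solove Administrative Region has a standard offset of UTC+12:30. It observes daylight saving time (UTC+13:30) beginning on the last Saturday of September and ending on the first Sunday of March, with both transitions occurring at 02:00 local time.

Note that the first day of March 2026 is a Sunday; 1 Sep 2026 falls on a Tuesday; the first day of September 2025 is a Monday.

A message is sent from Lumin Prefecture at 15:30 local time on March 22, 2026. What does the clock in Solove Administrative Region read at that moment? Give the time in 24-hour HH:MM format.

1 March 2026 is a Sunday, so the first Friday is March 6 and the second is March 13.
1 September 2026 is a Tuesday, so Mondays fall on 7, 14, 21, 28; the last is September 28.
March 22, 2026 falls between 13 March and 28 September, so daylight saving is in effect and Lumin Prefecture is at UTC−06:30.
15:30 Lumin Prefecture + 6h30m = 22:00 UTC.
1 September 2025 is a Monday, so Saturdays fall on 6, 13, 20, 27; the last is September 27.
1 March 2026 is a Sunday, so the first Sunday is March 1.
At the standard offset (UTC+12:30), 22:00 UTC + 12h30m = 10:30 Solove Administrative Region standard time (rolling into the next day, 23 March 2026).
The standard-time date in Solove Administrative Region, March 23, 2026, is outside the daylight-saving period (27 September 2025 – 1 March 2026), so Solove Administrative Region is on standard time, UTC+12:30.
22:00 UTC + 12h30m = 10:30 Solove Administrative Region (rolling into the next day, 23 March 2026).

10:30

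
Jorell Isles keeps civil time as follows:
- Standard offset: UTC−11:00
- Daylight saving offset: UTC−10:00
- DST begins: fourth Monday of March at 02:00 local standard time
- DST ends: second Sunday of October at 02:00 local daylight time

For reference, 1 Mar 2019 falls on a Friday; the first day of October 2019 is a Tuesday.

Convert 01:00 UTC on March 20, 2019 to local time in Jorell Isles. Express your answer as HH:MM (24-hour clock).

14:00

1 March 2019 is a Friday, so the first Monday is March 4 and the fourth is March 25.
1 October 2019 is a Tuesday, so the first Sunday is October 6 and the second is October 13.
At the standard offset (UTC−11:00), 01:00 UTC − 11h = 14:00 Jorell Isles standard time (rolling into the previous day, 19 March 2019).
The standard-time date in Jorell Isles, March 19, 2019, does not fall between 25 March and 13 October, so daylight saving is not in effect and Jorell Isles is at UTC−11:00.
01:00 UTC − 11h = 14:00 local (rolling into the previous day, 19 March 2019).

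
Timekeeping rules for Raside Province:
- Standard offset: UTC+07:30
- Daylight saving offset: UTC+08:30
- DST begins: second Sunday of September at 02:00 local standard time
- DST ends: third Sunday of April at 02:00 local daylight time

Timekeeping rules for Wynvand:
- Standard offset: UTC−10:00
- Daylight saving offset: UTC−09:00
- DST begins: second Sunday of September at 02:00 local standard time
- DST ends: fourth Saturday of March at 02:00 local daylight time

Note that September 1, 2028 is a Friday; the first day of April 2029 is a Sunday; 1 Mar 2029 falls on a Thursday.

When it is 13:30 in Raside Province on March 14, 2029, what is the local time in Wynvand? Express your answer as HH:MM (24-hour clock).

20:00

1 September 2028 is a Friday, so the first Sunday is September 3 and the second is September 10.
1 April 2029 is a Sunday, so the first Sunday is April 1 and the third is April 15.
March 14, 2029 lies within the daylight-saving period (10 September 2028 – 15 April 2029), so Raside Province is on daylight time, UTC+08:30.
13:30 Raside Province − 8h30m = 05:00 UTC.
1 September 2028 is a Friday, so the first Sunday is September 3 and the second is September 10.
1 March 2029 is a Thursday, so the first Saturday is March 3 and the fourth is March 24.
At the standard offset (UTC−10:00), 05:00 UTC − 10h = 19:00 Wynvand standard time (rolling into the previous day, 13 March 2029).
The standard-time date in Wynvand, March 13, 2029, lies within the daylight-saving period (10 September 2028 – 24 March 2029), so Wynvand is on daylight time, UTC−09:00.
05:00 UTC − 9h = 20:00 Wynvand (rolling into the previous day, 13 March 2029).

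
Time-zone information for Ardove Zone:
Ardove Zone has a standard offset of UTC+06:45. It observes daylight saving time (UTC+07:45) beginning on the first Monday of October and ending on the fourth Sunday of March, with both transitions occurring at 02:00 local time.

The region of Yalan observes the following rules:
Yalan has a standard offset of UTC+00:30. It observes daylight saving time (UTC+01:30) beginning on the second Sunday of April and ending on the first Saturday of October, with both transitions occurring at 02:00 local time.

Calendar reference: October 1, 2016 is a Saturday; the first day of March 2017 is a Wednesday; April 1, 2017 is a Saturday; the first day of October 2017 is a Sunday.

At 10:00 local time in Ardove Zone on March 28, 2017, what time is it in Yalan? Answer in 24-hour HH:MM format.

1 October 2016 is a Saturday, so the first Monday is October 3.
1 March 2017 is a Wednesday, so the first Sunday is March 5 and the fourth is March 26.
March 28, 2017 is outside the daylight-saving period (3 October 2016 – 26 March 2017), so Ardove Zone is on standard time, UTC+06:45.
10:00 Ardove Zone − 6h45m = 03:15 UTC.
1 April 2017 is a Saturday, so the first Sunday is April 2 and the second is April 9.
1 October 2017 is a Sunday, so the first Saturday is October 7.
At the standard offset (UTC+00:30), 03:15 UTC + 0h30m = 03:45 Yalan standard time.
The standard-time date in Yalan, March 28, 2017, is outside the daylight-saving period (9 April – 7 October), so Yalan is on standard time, UTC+00:30.
03:15 UTC + 0h30m = 03:45 Yalan.

03:45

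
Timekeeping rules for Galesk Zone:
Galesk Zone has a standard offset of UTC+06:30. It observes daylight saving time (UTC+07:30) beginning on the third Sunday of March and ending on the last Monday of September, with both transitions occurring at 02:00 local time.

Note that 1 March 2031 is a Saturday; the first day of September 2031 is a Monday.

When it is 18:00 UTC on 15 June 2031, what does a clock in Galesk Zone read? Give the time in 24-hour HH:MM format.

01:30

1 March 2031 is a Saturday, so the first Sunday is March 2 and the third is March 16.
1 September 2031 is a Monday, so Mondays fall on 1, 8, 15, 22, 29; the last is September 29.
At the standard offset (UTC+06:30), 18:00 UTC + 6h30m = 00:30 Galesk Zone standard time (rolling into the next day, 16 June 2031).
Daylight saving runs 16 March – 29 September; the standard-time date in Galesk Zone, 16 June 2031, is inside that window, so Galesk Zone is at UTC+07:30.
18:00 UTC + 7h30m = 01:30 local (rolling into the next day, 16 June 2031).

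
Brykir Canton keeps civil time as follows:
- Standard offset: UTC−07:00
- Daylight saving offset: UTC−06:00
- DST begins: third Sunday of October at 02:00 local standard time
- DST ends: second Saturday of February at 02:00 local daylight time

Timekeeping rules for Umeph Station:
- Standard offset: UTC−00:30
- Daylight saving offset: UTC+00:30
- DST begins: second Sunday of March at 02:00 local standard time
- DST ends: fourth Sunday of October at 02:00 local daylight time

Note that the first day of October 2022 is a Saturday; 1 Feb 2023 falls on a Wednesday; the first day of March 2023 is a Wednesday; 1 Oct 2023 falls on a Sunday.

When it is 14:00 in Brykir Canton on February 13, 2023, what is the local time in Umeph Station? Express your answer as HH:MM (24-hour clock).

1 October 2022 is a Saturday, so the first Sunday is October 2 and the third is October 16.
1 February 2023 is a Wednesday, so the first Saturday is February 4 and the second is February 11.
February 13, 2023 is outside the daylight-saving period (16 October 2022 – 11 February 2023), so Brykir Canton is on standard time, UTC−07:00.
14:00 Brykir Canton + 7h = 21:00 UTC.
1 March 2023 is a Wednesday, so the first Sunday is March 5 and the second is March 12.
1 October 2023 is a Sunday, so the first Sunday is October 1 and the fourth is October 22.
At the standard offset (UTC−00:30), 21:00 UTC − 0h30m = 20:30 Umeph Station standard time.
Daylight saving runs 12 March – 22 October; the standard-time date in Umeph Station, February 13, 2023, is outside that window, so Umeph Station is on standard time at UTC−00:30.
21:00 UTC − 0h30m = 20:30 Umeph Station.

20:30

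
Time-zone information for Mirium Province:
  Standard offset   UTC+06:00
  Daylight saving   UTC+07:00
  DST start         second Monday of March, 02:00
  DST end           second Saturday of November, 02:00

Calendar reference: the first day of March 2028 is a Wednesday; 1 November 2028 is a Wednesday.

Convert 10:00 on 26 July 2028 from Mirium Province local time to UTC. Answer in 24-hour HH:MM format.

1 March 2028 is a Wednesday, so the first Monday is March 6 and the second is March 13.
1 November 2028 is a Wednesday, so the first Saturday is November 4 and the second is November 11.
26 July 2028 lies within the daylight-saving period (13 March – 11 November), so Mirium Province is on daylight time, UTC+07:00.
10:00 local − 7h = 03:00 UTC.

03:00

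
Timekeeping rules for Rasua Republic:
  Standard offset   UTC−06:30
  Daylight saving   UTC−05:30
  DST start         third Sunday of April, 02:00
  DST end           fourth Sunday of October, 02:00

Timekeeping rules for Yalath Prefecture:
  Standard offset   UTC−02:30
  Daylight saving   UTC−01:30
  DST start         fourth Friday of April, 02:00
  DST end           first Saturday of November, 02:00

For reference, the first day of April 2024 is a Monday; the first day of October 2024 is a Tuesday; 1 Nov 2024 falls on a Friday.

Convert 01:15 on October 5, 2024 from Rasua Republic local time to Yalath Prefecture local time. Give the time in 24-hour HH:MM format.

05:15

1 April 2024 is a Monday, so the first Sunday is April 7 and the third is April 21.
1 October 2024 is a Tuesday, so the first Sunday is October 6 and the fourth is October 27.
Daylight saving runs 21 April – 27 October; October 5, 2024 is inside that window, so Rasua Republic is at UTC−05:30.
01:15 Rasua Republic + 5h30m = 06:45 UTC.
1 April 2024 is a Monday, so the first Friday is April 5 and the fourth is April 26.
1 November 2024 is a Friday, so the first Saturday is November 2.
At the standard offset (UTC−02:30), 06:45 UTC − 2h30m = 04:15 Yalath Prefecture standard time.
The standard-time date in Yalath Prefecture, October 5, 2024, falls between 26 April and 2 November, so daylight saving is in effect and Yalath Prefecture is at UTC−01:30.
06:45 UTC − 1h30m = 05:15 Yalath Prefecture.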